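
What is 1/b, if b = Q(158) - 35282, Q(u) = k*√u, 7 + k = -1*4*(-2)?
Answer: -17641/622409683 - √158/1244819366 ≈ -2.8353e-5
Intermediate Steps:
k = 1 (k = -7 - 1*4*(-2) = -7 - 4*(-2) = -7 + 8 = 1)
Q(u) = √u (Q(u) = 1*√u = √u)
b = -35282 + √158 (b = √158 - 35282 = -35282 + √158 ≈ -35269.)
1/b = 1/(-35282 + √158)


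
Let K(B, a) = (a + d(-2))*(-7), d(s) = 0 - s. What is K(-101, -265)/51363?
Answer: 1841/51363 ≈ 0.035843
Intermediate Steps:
d(s) = -s
K(B, a) = -14 - 7*a (K(B, a) = (a - 1*(-2))*(-7) = (a + 2)*(-7) = (2 + a)*(-7) = -14 - 7*a)
K(-101, -265)/51363 = (-14 - 7*(-265))/51363 = (-14 + 1855)*(1/51363) = 1841*(1/51363) = 1841/51363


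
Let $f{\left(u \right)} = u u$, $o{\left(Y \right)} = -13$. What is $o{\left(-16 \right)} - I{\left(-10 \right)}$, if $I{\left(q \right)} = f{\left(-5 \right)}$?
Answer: $-38$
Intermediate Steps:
$f{\left(u \right)} = u^{2}$
$I{\left(q \right)} = 25$ ($I{\left(q \right)} = \left(-5\right)^{2} = 25$)
$o{\left(-16 \right)} - I{\left(-10 \right)} = -13 - 25 = -38$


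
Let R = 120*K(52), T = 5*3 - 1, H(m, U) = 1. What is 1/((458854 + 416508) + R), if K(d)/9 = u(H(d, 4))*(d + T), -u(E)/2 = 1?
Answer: 1/732802 ≈ 1.3646e-6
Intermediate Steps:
u(E) = -2 (u(E) = -2*1 = -2)
T = 14 (T = 15 - 1 = 14)
K(d) = -252 - 18*d (K(d) = 9*(-2*(d + 14)) = 9*(-2*(14 + d)) = 9*(-28 - 2*d) = -252 - 18*d)
R = -142560 (R = 120*(-252 - 18*52) = 120*(-252 - 936) = 120*(-1188) = -142560)
1/((458854 + 416508) + R) = 1/((458854 + 416508) - 142560) = 1/(875362 - 142560) = 1/732802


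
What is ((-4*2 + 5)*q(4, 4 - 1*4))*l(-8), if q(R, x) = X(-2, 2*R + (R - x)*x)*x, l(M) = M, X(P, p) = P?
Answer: 0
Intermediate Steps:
q(R, x) = -2*x
((-4*2 + 5)*q(4, 4 - 1*4))*l(-8) = ((-4*2 + 5)*(-2*(4 - 1*4)))*(-8) = ((-8 + 5)*(-2*(4 - 4)))*(-8) = -(-6)*0*(-8) = -3*0*(-8) = 0*(-8) = 0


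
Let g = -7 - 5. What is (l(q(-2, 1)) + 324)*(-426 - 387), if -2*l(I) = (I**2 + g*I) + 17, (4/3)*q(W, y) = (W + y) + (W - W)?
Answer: -8083659/32 ≈ -2.5261e+5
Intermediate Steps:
q(W, y) = 3*W/4 + 3*y/4 (q(W, y) = 3*((W + y) + (W - W))/4 = 3*((W + y) + 0)/4 = 3*(W + y)/4 = 3*W/4 + 3*y/4)
g = -12
l(I) = -17/2 + 6*I - I**2/2 (l(I) = -((I**2 - 12*I) + 17)/2 = -(17 + I**2 - 12*I)/2 = -17/2 + 6*I - I**2/2)
(l(q(-2, 1)) + 324)*(-426 - 387) = ((-17/2 + 6*((3/4)*(-2) + (3/4)*1) - ((3/4)*(-2) + (3/4)*1)**2/2) + 324)*(-426 - 387) = ((-17/2 + 6*(-3/2 + 3/4) - (-3/2 + 3/4)**2/2) + 324)*(-813) = ((-17/2 + 6*(-3/4) - (-3/4)**2/2) + 324)*(-813) = ((-17/2 - 9/2 - 1/2*9/16) + 324)*(-813) = ((-17/2 - 9/2 - 9/32) + 324)*(-813) = (-425/32 + 324)*(-813) = (9943/32)*(-813) = -8083659/32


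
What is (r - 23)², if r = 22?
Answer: 1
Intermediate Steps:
(r - 23)² = (22 - 23)² = (-1)² = 1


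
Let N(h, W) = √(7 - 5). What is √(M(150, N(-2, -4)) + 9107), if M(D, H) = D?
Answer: √9257 ≈ 96.213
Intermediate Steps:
N(h, W) = √2
√(M(150, N(-2, -4)) + 9107) = √(150 + 9107) = √9257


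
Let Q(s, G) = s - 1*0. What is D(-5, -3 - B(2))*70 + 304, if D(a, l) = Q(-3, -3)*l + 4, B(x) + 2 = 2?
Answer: 1214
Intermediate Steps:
Q(s, G) = s (Q(s, G) = s + 0 = s)
B(x) = 0 (B(x) = -2 + 2 = 0)
D(a, l) = 4 - 3*l (D(a, l) = -3*l + 4 = 4 - 3*l)
D(-5, -3 - B(2))*70 + 304 = (4 - 3*(-3 - 1*0))*70 + 304 = (4 - 3*(-3 + 0))*70 + 304 = (4 - 3*(-3))*70 + 304 = (4 + 9)*70 + 304 = 13*70 + 304 = 910 + 304 = 1214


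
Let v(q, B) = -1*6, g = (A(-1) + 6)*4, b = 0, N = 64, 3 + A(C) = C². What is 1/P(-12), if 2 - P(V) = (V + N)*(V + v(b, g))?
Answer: 1/938 ≈ 0.0010661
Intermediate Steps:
A(C) = -3 + C²
g = 16 (g = ((-3 + (-1)²) + 6)*4 = ((-3 + 1) + 6)*4 = (-2 + 6)*4 = 4*4 = 16)
v(q, B) = -6
P(V) = 2 - (-6 + V)*(64 + V) (P(V) = 2 - (V + 64)*(V - 6) = 2 - (64 + V)*(-6 + V) = 2 - (-6 + V)*(64 + V))
1/P(-12) = 1/(386 - 1*(-12)² - 58*(-12)) = 1/(386 - 1*144 + 696) = 1/(386 - 144 + 696) = 1/938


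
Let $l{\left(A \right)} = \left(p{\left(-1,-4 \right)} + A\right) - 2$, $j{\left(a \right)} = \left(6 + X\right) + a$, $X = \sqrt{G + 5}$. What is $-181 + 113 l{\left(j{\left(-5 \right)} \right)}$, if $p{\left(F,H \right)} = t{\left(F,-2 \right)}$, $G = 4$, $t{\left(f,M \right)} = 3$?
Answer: $384$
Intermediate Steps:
$p{\left(F,H \right)} = 3$
$X = 3$ ($X = \sqrt{4 + 5} = \sqrt{9} = 3$)
$j{\left(a \right)} = 9 + a$ ($j{\left(a \right)} = \left(6 + 3\right) + a = 9 + a$)
$l{\left(A \right)} = 1 + A$ ($l{\left(A \right)} = \left(3 + A\right) - 2 = 1 + A$)
$-181 + 113 l{\left(j{\left(-5 \right)} \right)} = -181 + 113 \left(1 + \left(9 - 5\right)\right) = -181 + 113 \left(1 + 4\right) = -181 + 113 \cdot 5 = -181 + 565 = 384$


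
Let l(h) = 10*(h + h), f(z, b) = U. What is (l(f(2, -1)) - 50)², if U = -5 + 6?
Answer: 900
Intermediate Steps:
U = 1
f(z, b) = 1
l(h) = 20*h (l(h) = 10*(2*h) = 20*h)
(l(f(2, -1)) - 50)² = (20*1 - 50)² = (20 - 50)² = (-30)² = 900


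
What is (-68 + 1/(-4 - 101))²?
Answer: 50993881/11025 ≈ 4625.3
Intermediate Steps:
(-68 + 1/(-4 - 101))² = (-68 + 1/(-105))² = (-68 - 1/105)² = (-7141/105)² = 50993881/11025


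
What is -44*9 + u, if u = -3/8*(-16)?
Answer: -390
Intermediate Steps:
u = 6 (u = -3*1/8*(-16) = -3/8*(-16) = 6)
-44*9 + u = -44*9 + 6 = -396 + 6 = -390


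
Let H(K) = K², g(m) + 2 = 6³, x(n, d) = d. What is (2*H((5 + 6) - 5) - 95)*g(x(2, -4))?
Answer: -4922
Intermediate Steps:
g(m) = 214 (g(m) = -2 + 6³ = -2 + 216 = 214)
(2*H((5 + 6) - 5) - 95)*g(x(2, -4)) = (2*((5 + 6) - 5)² - 95)*214 = (2*(11 - 5)² - 95)*214 = (2*6² - 95)*214 = (2*36 - 95)*214 = (72 - 95)*214 = -23*214 = -4922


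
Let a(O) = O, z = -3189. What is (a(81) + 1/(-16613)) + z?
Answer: -51633205/16613 ≈ -3108.0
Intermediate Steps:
(a(81) + 1/(-16613)) + z = (81 + 1/(-16613)) - 3189 = (81 - 1/16613) - 3189 = 1345652/16613 - 3189 = -51633205/16613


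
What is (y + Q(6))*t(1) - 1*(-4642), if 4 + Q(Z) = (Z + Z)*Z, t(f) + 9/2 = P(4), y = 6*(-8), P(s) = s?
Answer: 4632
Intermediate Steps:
y = -48
t(f) = -1/2 (t(f) = -9/2 + 4 = -1/2)
Q(Z) = -4 + 2*Z**2 (Q(Z) = -4 + (Z + Z)*Z = -4 + (2*Z)*Z = -4 + 2*Z**2)
(y + Q(6))*t(1) - 1*(-4642) = (-48 + (-4 + 2*6**2))*(-1/2) - 1*(-4642) = (-48 + (-4 + 2*36))*(-1/2) + 4642 = (-48 + (-4 + 72))*(-1/2) + 4642 = (-48 + 68)*(-1/2) + 4642 = 20*(-1/2) + 4642 = -10 + 4642 = 4632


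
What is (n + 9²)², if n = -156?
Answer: 5625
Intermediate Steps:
(n + 9²)² = (-156 + 9²)² = (-156 + 81)² = (-75)² = 5625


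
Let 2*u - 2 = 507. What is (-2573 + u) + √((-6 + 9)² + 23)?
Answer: -4637/2 + 4*√2 ≈ -2312.8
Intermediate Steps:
u = 509/2 (u = 1 + (½)*507 = 1 + 507/2 = 509/2 ≈ 254.50)
(-2573 + u) + √((-6 + 9)² + 23) = (-2573 + 509/2) + √((-6 + 9)² + 23) = -4637/2 + √(3² + 23) = -4637/2 + √(9 + 23) = -4637/2 + √32 = -4637/2 + 4*√2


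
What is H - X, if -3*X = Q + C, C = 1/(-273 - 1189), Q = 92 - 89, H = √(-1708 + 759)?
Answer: 4385/4386 + I*√949 ≈ 0.99977 + 30.806*I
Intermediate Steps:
H = I*√949 (H = √(-949) = I*√949 ≈ 30.806*I)
Q = 3
C = -1/1462 (C = 1/(-1462) = -1/1462 ≈ -0.00068399)
X = -4385/4386 (X = -(3 - 1/1462)/3 = -⅓*4385/1462 = -4385/4386 ≈ -0.99977)
H - X = I*√949 - 1*(-4385/4386) = I*√949 + 4385/4386 = 4385/4386 + I*√949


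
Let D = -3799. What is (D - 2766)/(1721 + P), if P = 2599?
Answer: -1313/864 ≈ -1.5197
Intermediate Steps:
(D - 2766)/(1721 + P) = (-3799 - 2766)/(1721 + 2599) = -6565/4320 = -6565*1/4320 = -1313/864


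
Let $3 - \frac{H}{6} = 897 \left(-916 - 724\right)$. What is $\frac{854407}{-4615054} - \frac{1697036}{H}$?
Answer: $- \frac{7686667228315}{20367382450446} \approx -0.3774$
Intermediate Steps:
$H = 8826498$ ($H = 18 - 6 \cdot 897 \left(-916 - 724\right) = 18 - 6 \cdot 897 \left(-1640\right) = 18 - -8826480 = 18 + 8826480 = 8826498$)
$\frac{854407}{-4615054} - \frac{1697036}{H} = \frac{854407}{-4615054} - \frac{1697036}{8826498} = 854407 \left(- \frac{1}{4615054}\right) - \frac{848518}{4413249} = - \frac{854407}{4615054} - \frac{848518}{4413249} = - \frac{7686667228315}{20367382450446}$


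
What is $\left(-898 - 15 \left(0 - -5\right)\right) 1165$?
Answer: $-1133545$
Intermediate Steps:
$\left(-898 - 15 \left(0 - -5\right)\right) 1165 = \left(-898 - 15 \left(0 + 5\right)\right) 1165 = \left(-898 - 75\right) 1165 = \left(-973\right) 1165 = -1133545$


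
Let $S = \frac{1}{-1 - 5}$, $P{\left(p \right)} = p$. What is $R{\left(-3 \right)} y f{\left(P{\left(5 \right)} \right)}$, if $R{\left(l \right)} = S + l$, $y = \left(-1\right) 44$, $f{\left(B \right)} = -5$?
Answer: $- \frac{2090}{3} \approx -696.67$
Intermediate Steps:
$S = - \frac{1}{6}$ ($S = \frac{1}{-6} = - \frac{1}{6} \approx -0.16667$)
$y = -44$
$R{\left(l \right)} = - \frac{1}{6} + l$
$R{\left(-3 \right)} y f{\left(P{\left(5 \right)} \right)} = \left(- \frac{1}{6} - 3\right) \left(-44\right) \left(-5\right) = \left(- \frac{19}{6}\right) \left(-44\right) \left(-5\right) = \frac{418}{3} \left(-5\right) = - \frac{2090}{3}$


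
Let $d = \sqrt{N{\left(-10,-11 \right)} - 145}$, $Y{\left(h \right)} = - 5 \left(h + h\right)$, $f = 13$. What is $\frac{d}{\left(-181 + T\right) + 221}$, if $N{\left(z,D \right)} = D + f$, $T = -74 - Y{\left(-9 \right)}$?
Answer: $- \frac{i \sqrt{143}}{124} \approx - 0.096438 i$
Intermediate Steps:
$Y{\left(h \right)} = - 10 h$ ($Y{\left(h \right)} = - 5 \cdot 2 h = - 10 h$)
$T = -164$ ($T = -74 - \left(-10\right) \left(-9\right) = -74 - 90 = -164$)
$N{\left(z,D \right)} = 13 + D$ ($N{\left(z,D \right)} = D + 13 = 13 + D$)
$d = i \sqrt{143}$ ($d = \sqrt{\left(13 - 11\right) - 145} = \sqrt{2 - 145} = \sqrt{-143} = i \sqrt{143} \approx 11.958 i$)
$\frac{d}{\left(-181 + T\right) + 221} = \frac{i \sqrt{143}}{\left(-181 - 164\right) + 221} = \frac{i \sqrt{143}}{-345 + 221} = \frac{i \sqrt{143}}{-124} = i \sqrt{143} \left(- \frac{1}{124}\right) = - \frac{i \sqrt{143}}{124}$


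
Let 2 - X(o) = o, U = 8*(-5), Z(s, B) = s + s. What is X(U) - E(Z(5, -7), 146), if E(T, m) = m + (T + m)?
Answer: -260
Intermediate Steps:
Z(s, B) = 2*s
U = -40
X(o) = 2 - o
E(T, m) = T + 2*m
X(U) - E(Z(5, -7), 146) = (2 - 1*(-40)) - (2*5 + 2*146) = (2 + 40) - (10 + 292) = 42 - 1*302 = 42 - 302 = -260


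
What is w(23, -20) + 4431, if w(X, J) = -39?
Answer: 4392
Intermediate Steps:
w(23, -20) + 4431 = -39 + 4431 = 4392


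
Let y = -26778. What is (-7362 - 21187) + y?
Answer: -55327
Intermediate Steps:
(-7362 - 21187) + y = (-7362 - 21187) - 26778 = -28549 - 26778 = -55327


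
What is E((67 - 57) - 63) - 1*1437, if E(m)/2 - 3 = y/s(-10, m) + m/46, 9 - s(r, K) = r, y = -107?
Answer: -631276/437 ≈ -1444.6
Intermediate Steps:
s(r, K) = 9 - r
E(m) = -100/19 + m/23 (E(m) = 6 + 2*(-107/(9 - 1*(-10)) + m/46) = 6 + 2*(-107/(9 + 10) + m*(1/46)) = 6 + 2*(-107/19 + m/46) = 6 + (-214/19 + m/23) = -100/19 + m/23)
E((67 - 57) - 63) - 1*1437 = (-100/19 + ((67 - 57) - 63)/23) - 1*1437 = (-100/19 + (10 - 63)/23) - 1437 = (-100/19 + (1/23)*(-53)) - 1437 = (-100/19 - 53/23) - 1437 = -3307/437 - 1437 = -631276/437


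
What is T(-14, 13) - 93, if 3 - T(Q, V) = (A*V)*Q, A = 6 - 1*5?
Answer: 92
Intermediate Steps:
A = 1 (A = 6 - 5 = 1)
T(Q, V) = 3 - Q*V (T(Q, V) = 3 - 1*V*Q = 3 - V*Q = 3 - Q*V)
T(-14, 13) - 93 = (3 - 1*(-14)*13) - 93 = (3 + 182) - 93 = 185 - 93 = 92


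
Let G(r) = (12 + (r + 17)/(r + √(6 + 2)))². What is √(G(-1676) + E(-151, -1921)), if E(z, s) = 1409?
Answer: 419*√(4431836049 - 10490944*√2)/702242 + √2*√(4431836049 - 10490944*√2)/1404484 ≈ 39.721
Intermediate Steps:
G(r) = (12 + (17 + r)/(r + 2*√2))² (G(r) = (12 + (17 + r)/(r + √8))² = (12 + (17 + r)/(r + 2*√2))²)
√(G(-1676) + E(-151, -1921)) = √((17 + 13*(-1676) + 24*√2)²/(-1676 + 2*√2)² + 1409) = √((17 - 21788 + 24*√2)²/(-1676 + 2*√2)² + 1409) = √((-21771 + 24*√2)²/(-1676 + 2*√2)² + 1409) = √(1409 + (-21771 + 24*√2)²/(-1676 + 2*√2)²)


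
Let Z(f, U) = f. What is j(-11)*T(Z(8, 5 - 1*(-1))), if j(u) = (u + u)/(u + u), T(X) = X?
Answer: 8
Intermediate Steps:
j(u) = 1 (j(u) = (2*u)/((2*u)) = (2*u)*(1/(2*u)) = 1)
j(-11)*T(Z(8, 5 - 1*(-1))) = 1*8 = 8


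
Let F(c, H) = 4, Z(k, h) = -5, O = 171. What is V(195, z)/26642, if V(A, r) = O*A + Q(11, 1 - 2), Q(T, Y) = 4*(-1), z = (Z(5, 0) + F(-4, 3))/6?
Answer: 433/346 ≈ 1.2514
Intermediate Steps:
z = -⅙ (z = (-5 + 4)/6 = -1*⅙ = -⅙ ≈ -0.16667)
Q(T, Y) = -4
V(A, r) = -4 + 171*A (V(A, r) = 171*A - 4 = -4 + 171*A)
V(195, z)/26642 = (-4 + 171*195)/26642 = (-4 + 33345)*(1/26642) = 33341*(1/26642) = 433/346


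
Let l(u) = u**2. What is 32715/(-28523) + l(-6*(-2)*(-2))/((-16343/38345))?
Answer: -630514175805/466151389 ≈ -1352.6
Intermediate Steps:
32715/(-28523) + l(-6*(-2)*(-2))/((-16343/38345)) = 32715/(-28523) + (-6*(-2)*(-2))**2/((-16343/38345)) = 32715*(-1/28523) + (12*(-2))**2/((-16343*1/38345)) = -32715/28523 + (-24)**2/(-16343/38345) = -32715/28523 + 576*(-38345/16343) = -32715/28523 - 22086720/16343 = -630514175805/466151389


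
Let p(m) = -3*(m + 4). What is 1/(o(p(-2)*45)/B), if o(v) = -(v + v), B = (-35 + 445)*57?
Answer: 779/18 ≈ 43.278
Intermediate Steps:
p(m) = -12 - 3*m (p(m) = -3*(4 + m) = -12 - 3*m)
B = 23370 (B = 410*57 = 23370)
o(v) = -2*v
1/(o(p(-2)*45)/B) = 1/(-2*(-12 - 3*(-2))*45/23370) = 1/(-2*(-12 + 6)*45*(1/23370)) = 1/(-(-12)*45*(1/23370)) = 1/(-2*(-270)*(1/23370)) = 1/(540*(1/23370)) = 1/(18/779) = 779/18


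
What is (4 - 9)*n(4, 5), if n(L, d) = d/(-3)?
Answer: 25/3 ≈ 8.3333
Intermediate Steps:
n(L, d) = -d/3 (n(L, d) = d*(-⅓) = -d/3)
(4 - 9)*n(4, 5) = (4 - 9)*(-⅓*5) = -5*(-5/3) = 25/3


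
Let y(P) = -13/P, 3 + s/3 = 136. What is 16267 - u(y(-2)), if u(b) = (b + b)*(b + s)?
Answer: 21991/2 ≈ 10996.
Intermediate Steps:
s = 399 (s = -9 + 3*136 = -9 + 408 = 399)
u(b) = 2*b*(399 + b) (u(b) = (b + b)*(b + 399) = (2*b)*(399 + b) = 2*b*(399 + b))
16267 - u(y(-2)) = 16267 - 2*(-13/(-2))*(399 - 13/(-2)) = 16267 - 2*(-13*(-½))*(399 - 13*(-½)) = 16267 - 2*13*(399 + 13/2)/2 = 16267 - 2*13*811/(2*2) = 16267 - 1*10543/2 = 16267 - 10543/2 = 21991/2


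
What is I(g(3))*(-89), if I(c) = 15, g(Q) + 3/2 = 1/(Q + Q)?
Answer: -1335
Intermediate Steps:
g(Q) = -3/2 + 1/(2*Q) (g(Q) = -3/2 + 1/(Q + Q) = -3/2 + 1/(2*Q))
I(g(3))*(-89) = 15*(-89) = -1335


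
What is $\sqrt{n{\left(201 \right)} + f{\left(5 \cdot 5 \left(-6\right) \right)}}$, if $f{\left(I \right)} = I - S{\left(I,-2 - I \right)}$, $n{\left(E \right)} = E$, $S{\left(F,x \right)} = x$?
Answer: $i \sqrt{97} \approx 9.8489 i$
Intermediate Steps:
$f{\left(I \right)} = 2 + 2 I$ ($f{\left(I \right)} = I - \left(-2 - I\right) = I + \left(2 + I\right) = 2 + 2 I$)
$\sqrt{n{\left(201 \right)} + f{\left(5 \cdot 5 \left(-6\right) \right)}} = \sqrt{201 + \left(2 + 2 \cdot 5 \cdot 5 \left(-6\right)\right)} = \sqrt{201 + \left(2 + 2 \cdot 25 \left(-6\right)\right)} = \sqrt{201 + \left(2 + 2 \left(-150\right)\right)} = \sqrt{201 + \left(2 - 300\right)} = \sqrt{201 - 298} = \sqrt{-97} = i \sqrt{97}$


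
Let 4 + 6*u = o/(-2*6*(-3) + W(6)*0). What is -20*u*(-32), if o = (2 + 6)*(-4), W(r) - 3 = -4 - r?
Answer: -14080/27 ≈ -521.48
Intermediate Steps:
W(r) = -1 - r (W(r) = 3 + (-4 - r) = -1 - r)
o = -32 (o = 8*(-4) = -32)
u = -22/27 (u = -⅔ + (-32/(-2*6*(-3) + (-1 - 1*6)*0))/6 = -⅔ + (-32/(-12*(-3) + (-1 - 6)*0))/6 = -⅔ + (-32/(36 - 7*0))/6 = -⅔ + (-32/(36 + 0))/6 = -⅔ + (-32/36)/6 = -⅔ + (-32*1/36)/6 = -⅔ + (⅙)*(-8/9) = -⅔ - 4/27 = -22/27 ≈ -0.81481)
-20*u*(-32) = -20*(-22/27)*(-32) = (440/27)*(-32) = -14080/27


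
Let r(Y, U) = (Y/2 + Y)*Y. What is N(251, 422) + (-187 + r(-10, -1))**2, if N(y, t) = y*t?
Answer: 107291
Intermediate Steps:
N(y, t) = t*y
r(Y, U) = 3*Y**2/2 (r(Y, U) = (Y*(1/2) + Y)*Y = (Y/2 + Y)*Y = (3*Y/2)*Y = 3*Y**2/2)
N(251, 422) + (-187 + r(-10, -1))**2 = 422*251 + (-187 + (3/2)*(-10)**2)**2 = 105922 + (-187 + (3/2)*100)**2 = 105922 + (-187 + 150)**2 = 105922 + (-37)**2 = 105922 + 1369 = 107291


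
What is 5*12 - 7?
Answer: 53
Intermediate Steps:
5*12 - 7 = 60 - 7 = 53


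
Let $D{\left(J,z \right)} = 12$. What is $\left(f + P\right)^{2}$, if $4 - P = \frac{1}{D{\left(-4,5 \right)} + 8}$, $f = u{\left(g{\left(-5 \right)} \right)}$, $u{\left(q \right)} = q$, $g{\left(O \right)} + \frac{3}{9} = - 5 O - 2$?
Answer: $\frac{2550409}{3600} \approx 708.45$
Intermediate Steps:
$g{\left(O \right)} = - \frac{7}{3} - 5 O$ ($g{\left(O \right)} = - \frac{1}{3} - \left(2 + 5 O\right) = - \frac{7}{3} - 5 O$)
$f = \frac{68}{3}$ ($f = - \frac{7}{3} - -25 = - \frac{7}{3} + 25 = \frac{68}{3} \approx 22.667$)
$P = \frac{79}{20}$ ($P = 4 - \frac{1}{12 + 8} = 4 - \frac{1}{20} = \frac{79}{20} \approx 3.95$)
$\left(f + P\right)^{2} = \left(\frac{68}{3} + \frac{79}{20}\right)^{2} = \left(\frac{1597}{60}\right)^{2} = \frac{2550409}{3600}$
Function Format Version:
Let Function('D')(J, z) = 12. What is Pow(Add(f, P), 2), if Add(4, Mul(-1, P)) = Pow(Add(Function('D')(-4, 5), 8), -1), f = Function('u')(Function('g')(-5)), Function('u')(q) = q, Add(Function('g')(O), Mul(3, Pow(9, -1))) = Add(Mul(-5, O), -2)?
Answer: Rational(2550409, 3600) ≈ 708.45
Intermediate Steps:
Function('g')(O) = Add(Rational(-7, 3), Mul(-5, O)) (Function('g')(O) = Add(Rational(-1, 3), Add(Mul(-5, O), -2)) = Add(Rational(-1, 3), Add(-2, Mul(-5, O))) = Add(Rational(-7, 3), Mul(-5, O)))
f = Rational(68, 3) (f = Add(Rational(-7, 3), Mul(-5, -5)) = Add(Rational(-7, 3), 25) = Rational(68, 3) ≈ 22.667)
P = Rational(79, 20) (P = Add(4, Mul(-1, Pow(Add(12, 8), -1))) = Add(4, Mul(-1, Pow(20, -1))) = Add(4, Mul(-1, Rational(1, 20))) = Add(4, Rational(-1, 20)) = Rational(79, 20) ≈ 3.9500)
Pow(Add(f, P), 2) = Pow(Add(Rational(68, 3), Rational(79, 20)), 2) = Pow(Rational(1597, 60), 2) = Rational(2550409, 3600)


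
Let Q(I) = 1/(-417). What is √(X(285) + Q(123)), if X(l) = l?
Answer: 2*√12389487/417 ≈ 16.882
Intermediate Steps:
Q(I) = -1/417
√(X(285) + Q(123)) = √(285 - 1/417) = √(118844/417) = 2*√12389487/417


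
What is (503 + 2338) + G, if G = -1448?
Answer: 1393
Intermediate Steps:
(503 + 2338) + G = (503 + 2338) - 1448 = 2841 - 1448 = 1393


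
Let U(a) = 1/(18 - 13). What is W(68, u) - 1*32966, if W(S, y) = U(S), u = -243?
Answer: -164829/5 ≈ -32966.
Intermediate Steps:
U(a) = 1/5
W(S, y) = 1/5
W(68, u) - 1*32966 = 1/5 - 1*32966 = 1/5 - 32966 = -164829/5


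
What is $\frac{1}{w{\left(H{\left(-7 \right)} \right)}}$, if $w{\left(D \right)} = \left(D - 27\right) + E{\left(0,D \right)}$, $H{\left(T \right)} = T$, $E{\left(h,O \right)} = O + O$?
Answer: $- \frac{1}{48} \approx -0.020833$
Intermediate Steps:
$E{\left(h,O \right)} = 2 O$
$w{\left(D \right)} = -27 + 3 D$ ($w{\left(D \right)} = \left(D - 27\right) + 2 D = \left(-27 + D\right) + 2 D = -27 + 3 D$)
$\frac{1}{w{\left(H{\left(-7 \right)} \right)}} = \frac{1}{-27 + 3 \left(-7\right)} = \frac{1}{-27 - 21} = \frac{1}{-48} = - \frac{1}{48}$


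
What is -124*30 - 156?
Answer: -3876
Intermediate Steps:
-124*30 - 156 = -3720 - 156 = -3876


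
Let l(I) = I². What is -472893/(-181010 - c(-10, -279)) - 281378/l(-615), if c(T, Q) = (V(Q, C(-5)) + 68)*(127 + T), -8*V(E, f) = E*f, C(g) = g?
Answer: 1051437748486/510041329425 ≈ 2.0615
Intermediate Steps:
V(E, f) = -E*f/8
c(T, Q) = (68 + 5*Q/8)*(127 + T) (c(T, Q) = (-⅛*Q*(-5) + 68)*(127 + T) = (5*Q/8 + 68)*(127 + T) = (68 + 5*Q/8)*(127 + T))
-472893/(-181010 - c(-10, -279)) - 281378/l(-615) = -472893/(-181010 - (8636 + 68*(-10) + (635/8)*(-279) + (5/8)*(-279)*(-10))) - 281378/((-615)²) = -472893/(-181010 - (8636 - 680 - 177165/8 + 6975/4)) - 281378/378225 = -472893/(-181010 - 1*(-99567/8)) - 281378*1/378225 = -472893/(-181010 + 99567/8) - 281378/378225 = -472893/(-1348513/8) - 281378/378225 = -472893*(-8/1348513) - 281378/378225 = 3783144/1348513 - 281378/378225 = 1051437748486/510041329425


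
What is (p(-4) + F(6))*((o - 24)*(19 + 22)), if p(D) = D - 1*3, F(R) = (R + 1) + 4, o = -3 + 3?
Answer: -3936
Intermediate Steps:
o = 0
F(R) = 5 + R (F(R) = (1 + R) + 4 = 5 + R)
p(D) = -3 + D (p(D) = D - 3 = -3 + D)
(p(-4) + F(6))*((o - 24)*(19 + 22)) = ((-3 - 4) + (5 + 6))*((0 - 24)*(19 + 22)) = (-7 + 11)*(-24*41) = 4*(-984) = -3936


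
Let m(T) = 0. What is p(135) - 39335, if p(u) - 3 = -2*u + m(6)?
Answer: -39602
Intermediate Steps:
p(u) = 3 - 2*u (p(u) = 3 + (-2*u + 0) = 3 - 2*u)
p(135) - 39335 = (3 - 2*135) - 39335 = (3 - 270) - 39335 = -267 - 39335 = -39602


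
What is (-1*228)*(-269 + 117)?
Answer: 34656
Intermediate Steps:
(-1*228)*(-269 + 117) = -228*(-152) = 34656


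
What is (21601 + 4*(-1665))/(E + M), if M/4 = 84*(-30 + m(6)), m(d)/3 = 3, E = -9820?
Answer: -14941/16876 ≈ -0.88534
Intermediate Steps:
m(d) = 9 (m(d) = 3*3 = 9)
M = -7056 (M = 4*(84*(-30 + 9)) = 4*(84*(-21)) = 4*(-1764) = -7056)
(21601 + 4*(-1665))/(E + M) = (21601 + 4*(-1665))/(-9820 - 7056) = (21601 - 6660)/(-16876) = 14941*(-1/16876) = -14941/16876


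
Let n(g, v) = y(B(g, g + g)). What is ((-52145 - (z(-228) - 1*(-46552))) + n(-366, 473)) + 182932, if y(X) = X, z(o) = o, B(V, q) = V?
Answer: 84097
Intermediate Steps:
n(g, v) = g
((-52145 - (z(-228) - 1*(-46552))) + n(-366, 473)) + 182932 = ((-52145 - (-228 - 1*(-46552))) - 366) + 182932 = ((-52145 - (-228 + 46552)) - 366) + 182932 = ((-52145 - 1*46324) - 366) + 182932 = ((-52145 - 46324) - 366) + 182932 = (-98469 - 366) + 182932 = -98835 + 182932 = 84097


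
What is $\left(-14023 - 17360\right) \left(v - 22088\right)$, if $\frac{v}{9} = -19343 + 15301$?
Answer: $1834838478$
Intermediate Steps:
$v = -36378$ ($v = 9 \left(-19343 + 15301\right) = 9 \left(-4042\right) = -36378$)
$\left(-14023 - 17360\right) \left(v - 22088\right) = \left(-14023 - 17360\right) \left(-36378 - 22088\right) = \left(-31383\right) \left(-58466\right) = 1834838478$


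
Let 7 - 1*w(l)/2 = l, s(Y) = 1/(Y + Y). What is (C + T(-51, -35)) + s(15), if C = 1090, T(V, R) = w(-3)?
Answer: 33301/30 ≈ 1110.0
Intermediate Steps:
s(Y) = 1/(2*Y)
w(l) = 14 - 2*l
T(V, R) = 20 (T(V, R) = 14 - 2*(-3) = 14 + 6 = 20)
(C + T(-51, -35)) + s(15) = (1090 + 20) + (½)/15 = 1110 + (½)*(1/15) = 1110 + 1/30 = 33301/30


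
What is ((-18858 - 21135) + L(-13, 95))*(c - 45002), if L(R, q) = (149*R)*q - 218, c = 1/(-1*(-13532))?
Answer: 68273124334119/6766 ≈ 1.0091e+10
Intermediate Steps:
c = 1/13532 ≈ 7.3899e-5
L(R, q) = -218 + 149*R*q (L(R, q) = 149*R*q - 218 = -218 + 149*R*q)
((-18858 - 21135) + L(-13, 95))*(c - 45002) = ((-18858 - 21135) + (-218 + 149*(-13)*95))*(1/13532 - 45002) = (-39993 + (-218 - 184015))*(-608967063/13532) = (-39993 - 184233)*(-608967063/13532) = -224226*(-608967063/13532) = 68273124334119/6766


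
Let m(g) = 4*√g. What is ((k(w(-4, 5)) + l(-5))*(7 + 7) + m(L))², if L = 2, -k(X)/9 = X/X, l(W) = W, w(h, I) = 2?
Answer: 38448 - 1568*√2 ≈ 36231.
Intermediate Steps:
k(X) = -9 (k(X) = -9*X/X = -9*1 = -9)
((k(w(-4, 5)) + l(-5))*(7 + 7) + m(L))² = ((-9 - 5)*(7 + 7) + 4*√2)² = (-14*14 + 4*√2)² = (-196 + 4*√2)²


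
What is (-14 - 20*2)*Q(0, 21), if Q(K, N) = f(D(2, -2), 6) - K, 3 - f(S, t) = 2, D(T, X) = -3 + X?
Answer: -54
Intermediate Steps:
f(S, t) = 1 (f(S, t) = 3 - 1*2 = 3 - 2 = 1)
Q(K, N) = 1 - K
(-14 - 20*2)*Q(0, 21) = (-14 - 20*2)*(1 - 1*0) = (-14 - 40)*(1 + 0) = -54*1 = -54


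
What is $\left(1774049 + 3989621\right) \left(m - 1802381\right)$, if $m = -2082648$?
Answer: $-22392025096430$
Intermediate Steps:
$\left(1774049 + 3989621\right) \left(m - 1802381\right) = \left(1774049 + 3989621\right) \left(-2082648 - 1802381\right) = 5763670 \left(-3885029\right) = -22392025096430$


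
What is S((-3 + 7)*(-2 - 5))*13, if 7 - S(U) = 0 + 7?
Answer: 0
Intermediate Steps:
S(U) = 0 (S(U) = 7 - (0 + 7) = 7 - 1*7 = 7 - 7 = 0)
S((-3 + 7)*(-2 - 5))*13 = 0*13 = 0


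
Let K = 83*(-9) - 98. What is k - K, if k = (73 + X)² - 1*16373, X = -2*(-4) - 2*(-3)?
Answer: -7959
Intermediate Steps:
X = 14 (X = 8 + 6 = 14)
K = -845 (K = -747 - 98 = -845)
k = -8804 (k = (73 + 14)² - 1*16373 = 87² - 16373 = 7569 - 16373 = -8804)
k - K = -8804 - 1*(-845) = -8804 + 845 = -7959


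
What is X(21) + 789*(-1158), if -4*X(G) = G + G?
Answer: -1827345/2 ≈ -9.1367e+5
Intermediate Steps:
X(G) = -G/2 (X(G) = -(G + G)/4 = -G/2)
X(21) + 789*(-1158) = -½*21 + 789*(-1158) = -21/2 - 913662 = -1827345/2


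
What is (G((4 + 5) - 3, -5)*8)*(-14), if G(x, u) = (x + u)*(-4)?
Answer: 448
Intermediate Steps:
G(x, u) = -4*u - 4*x (G(x, u) = (u + x)*(-4) = -4*u - 4*x)
(G((4 + 5) - 3, -5)*8)*(-14) = ((-4*(-5) - 4*((4 + 5) - 3))*8)*(-14) = ((20 - 4*(9 - 3))*8)*(-14) = ((20 - 4*6)*8)*(-14) = ((20 - 24)*8)*(-14) = -4*8*(-14) = -32*(-14) = 448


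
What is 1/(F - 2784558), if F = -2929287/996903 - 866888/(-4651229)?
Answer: -140509822539/391258137113837485 ≈ -3.5912e-7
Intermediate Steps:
F = -386684284723/140509822539 (F = -2929287*1/996903 - 866888*(-1/4651229) = -976429/332301 + 78808/422839 = -386684284723/140509822539 ≈ -2.7520)
1/(F - 2784558) = 1/(-386684284723/140509822539 - 2784558) = 1/(-391258137113837485/140509822539) = -140509822539/391258137113837485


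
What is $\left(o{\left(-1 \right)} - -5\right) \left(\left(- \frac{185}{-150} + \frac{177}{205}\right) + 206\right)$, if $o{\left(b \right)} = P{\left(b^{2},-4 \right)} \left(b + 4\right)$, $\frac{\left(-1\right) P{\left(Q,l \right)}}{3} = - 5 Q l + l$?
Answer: $- \frac{35578301}{1230} \approx -28925.0$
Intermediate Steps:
$P{\left(Q,l \right)} = - 3 l + 15 Q l$ ($P{\left(Q,l \right)} = - 3 \left(- 5 Q l + l\right) = - 3 \left(l - 5 Q l\right) = - 3 l + 15 Q l$)
$o{\left(b \right)} = \left(4 + b\right) \left(12 - 60 b^{2}\right)$ ($o{\left(b \right)} = 3 \left(-4\right) \left(-1 + 5 b^{2}\right) \left(b + 4\right) = \left(12 - 60 b^{2}\right) \left(4 + b\right) = \left(4 + b\right) \left(12 - 60 b^{2}\right)$)
$\left(o{\left(-1 \right)} - -5\right) \left(\left(- \frac{185}{-150} + \frac{177}{205}\right) + 206\right) = \left(- 12 \left(-1 + 5 \left(-1\right)^{2}\right) \left(4 - 1\right) - -5\right) \left(\left(- \frac{185}{-150} + \frac{177}{205}\right) + 206\right) = \left(\left(-12\right) \left(-1 + 5 \cdot 1\right) 3 + 5\right) \left(\left(\left(-185\right) \left(- \frac{1}{150}\right) + 177 \cdot \frac{1}{205}\right) + 206\right) = \left(\left(-12\right) \left(-1 + 5\right) 3 + 5\right) \left(\left(\frac{37}{30} + \frac{177}{205}\right) + 206\right) = \left(\left(-12\right) 4 \cdot 3 + 5\right) \left(\frac{2579}{1230} + 206\right) = \left(-144 + 5\right) \frac{255959}{1230} = \left(-139\right) \frac{255959}{1230} = - \frac{35578301}{1230}$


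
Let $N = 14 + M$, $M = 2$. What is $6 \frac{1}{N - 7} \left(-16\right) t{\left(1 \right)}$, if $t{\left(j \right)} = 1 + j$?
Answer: $- \frac{64}{3} \approx -21.333$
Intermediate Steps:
$N = 16$ ($N = 14 + 2 = 16$)
$6 \frac{1}{N - 7} \left(-16\right) t{\left(1 \right)} = 6 \frac{1}{16 - 7} \left(-16\right) \left(1 + 1\right) = 6 \cdot \frac{1}{9} \left(-16\right) 2 = 6 \left(\left(- \frac{16}{9}\right) 2\right) = 6 \left(- \frac{32}{9}\right) = - \frac{64}{3}$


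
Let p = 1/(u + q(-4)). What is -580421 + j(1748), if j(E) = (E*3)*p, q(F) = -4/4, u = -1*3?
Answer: -581732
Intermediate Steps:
u = -3
q(F) = -1 (q(F) = -4*1/4 = -1)
p = -1/4 (p = 1/(-3 - 1) = 1/(-4) = -1/4 ≈ -0.25000)
j(E) = -3*E/4 (j(E) = (E*3)*(-1/4) = (3*E)*(-1/4) = -3*E/4)
-580421 + j(1748) = -580421 - 3/4*1748 = -580421 - 1311 = -581732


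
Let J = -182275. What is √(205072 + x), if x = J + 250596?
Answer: 3*√30377 ≈ 522.87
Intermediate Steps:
x = 68321 (x = -182275 + 250596 = 68321)
√(205072 + x) = √(205072 + 68321) = √273393 = 3*√30377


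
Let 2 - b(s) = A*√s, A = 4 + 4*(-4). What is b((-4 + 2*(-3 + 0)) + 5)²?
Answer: -716 + 48*I*√5 ≈ -716.0 + 107.33*I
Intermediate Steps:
A = -12 (A = 4 - 16 = -12)
b(s) = 2 + 12*√s (b(s) = 2 - (-12)*√s = 2 + 12*√s)
b((-4 + 2*(-3 + 0)) + 5)² = (2 + 12*√((-4 + 2*(-3 + 0)) + 5))² = (2 + 12*√((-4 + 2*(-3)) + 5))² = (2 + 12*√((-4 - 6) + 5))² = (2 + 12*√(-10 + 5))² = (2 + 12*√(-5))² = (2 + 12*(I*√5))² = (2 + 12*I*√5)²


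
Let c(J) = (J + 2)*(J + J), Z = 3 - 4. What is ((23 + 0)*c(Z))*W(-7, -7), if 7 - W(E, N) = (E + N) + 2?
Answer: -874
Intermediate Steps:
Z = -1
c(J) = 2*J*(2 + J) (c(J) = (2 + J)*(2*J) = 2*J*(2 + J))
W(E, N) = 5 - E - N (W(E, N) = 7 - ((E + N) + 2) = 7 - (2 + E + N) = 7 + (-2 - E - N) = 5 - E - N)
((23 + 0)*c(Z))*W(-7, -7) = ((23 + 0)*(2*(-1)*(2 - 1)))*(5 - 1*(-7) - 1*(-7)) = (23*(2*(-1)*1))*(5 + 7 + 7) = (23*(-2))*19 = -46*19 = -874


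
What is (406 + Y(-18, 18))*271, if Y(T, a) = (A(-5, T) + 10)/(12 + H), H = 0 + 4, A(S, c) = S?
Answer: 1761771/16 ≈ 1.1011e+5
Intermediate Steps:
H = 4
Y(T, a) = 5/16 (Y(T, a) = (-5 + 10)/(12 + 4) = 5/16)
(406 + Y(-18, 18))*271 = (406 + 5/16)*271 = (6501/16)*271 = 1761771/16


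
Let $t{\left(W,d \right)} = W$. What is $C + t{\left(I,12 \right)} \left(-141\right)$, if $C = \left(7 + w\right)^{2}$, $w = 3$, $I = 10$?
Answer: $-1310$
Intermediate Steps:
$C = 100$ ($C = \left(7 + 3\right)^{2} = 10^{2} = 100$)
$C + t{\left(I,12 \right)} \left(-141\right) = 100 + 10 \left(-141\right) = 100 - 1410 = -1310$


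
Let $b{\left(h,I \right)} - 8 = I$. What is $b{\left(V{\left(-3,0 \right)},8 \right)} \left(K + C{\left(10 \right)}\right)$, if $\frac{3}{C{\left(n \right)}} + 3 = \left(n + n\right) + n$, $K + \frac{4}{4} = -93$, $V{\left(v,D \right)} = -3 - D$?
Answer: $- \frac{13520}{9} \approx -1502.2$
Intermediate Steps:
$b{\left(h,I \right)} = 8 + I$
$K = -94$ ($K = -1 - 93 = -94$)
$C{\left(n \right)} = \frac{3}{-3 + 3 n}$ ($C{\left(n \right)} = \frac{3}{-3 + \left(\left(n + n\right) + n\right)} = \frac{3}{-3 + \left(2 n + n\right)} = \frac{3}{-3 + 3 n}$)
$b{\left(V{\left(-3,0 \right)},8 \right)} \left(K + C{\left(10 \right)}\right) = \left(8 + 8\right) \left(-94 + \frac{1}{-1 + 10}\right) = 16 \left(-94 + \frac{1}{9}\right) = 16 \left(- \frac{845}{9}\right) = - \frac{13520}{9}$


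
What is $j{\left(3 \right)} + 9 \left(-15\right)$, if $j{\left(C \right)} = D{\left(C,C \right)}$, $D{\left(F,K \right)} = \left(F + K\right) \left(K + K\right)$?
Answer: $-99$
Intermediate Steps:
$D{\left(F,K \right)} = 2 K \left(F + K\right)$ ($D{\left(F,K \right)} = \left(F + K\right) 2 K = 2 K \left(F + K\right)$)
$j{\left(C \right)} = 4 C^{2}$ ($j{\left(C \right)} = 2 C \left(C + C\right) = 2 C 2 C = 4 C^{2}$)
$j{\left(3 \right)} + 9 \left(-15\right) = 4 \cdot 3^{2} + 9 \left(-15\right) = 4 \cdot 9 - 135 = 36 - 135 = -99$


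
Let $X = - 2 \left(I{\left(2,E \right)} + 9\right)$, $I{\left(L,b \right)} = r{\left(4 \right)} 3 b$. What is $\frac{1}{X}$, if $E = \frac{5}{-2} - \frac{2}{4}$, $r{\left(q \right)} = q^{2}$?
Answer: $\frac{1}{270} \approx 0.0037037$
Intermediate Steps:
$E = -3$ ($E = 5 \left(- \frac{1}{2}\right) - \frac{1}{2} = - \frac{5}{2} - \frac{1}{2} = -3$)
$I{\left(L,b \right)} = 48 b$ ($I{\left(L,b \right)} = 4^{2} \cdot 3 b = 16 \cdot 3 b = 48 b$)
$X = 270$ ($X = - 2 \left(48 \left(-3\right) + 9\right) = - 2 \left(-144 + 9\right) = \left(-2\right) \left(-135\right) = 270$)
$\frac{1}{X} = \frac{1}{270}$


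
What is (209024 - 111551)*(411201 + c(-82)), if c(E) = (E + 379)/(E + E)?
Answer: 6573254242491/164 ≈ 4.0081e+10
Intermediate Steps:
c(E) = (379 + E)/(2*E) (c(E) = (379 + E)/((2*E)) = (379 + E)*(1/(2*E)) = (379 + E)/(2*E))
(209024 - 111551)*(411201 + c(-82)) = (209024 - 111551)*(411201 + (½)*(379 - 82)/(-82)) = 97473*(411201 + (½)*(-1/82)*297) = 97473*(411201 - 297/164) = 97473*(67436667/164) = 6573254242491/164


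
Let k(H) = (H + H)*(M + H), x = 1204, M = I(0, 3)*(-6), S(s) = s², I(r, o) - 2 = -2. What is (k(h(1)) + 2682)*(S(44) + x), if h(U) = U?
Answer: 8427760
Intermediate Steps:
I(r, o) = 0 (I(r, o) = 2 - 2 = 0)
M = 0 (M = 0*(-6) = 0)
k(H) = 2*H² (k(H) = (H + H)*(0 + H) = (2*H)*H = 2*H²)
(k(h(1)) + 2682)*(S(44) + x) = (2*1² + 2682)*(44² + 1204) = (2*1 + 2682)*(1936 + 1204) = (2 + 2682)*3140 = 2684*3140 = 8427760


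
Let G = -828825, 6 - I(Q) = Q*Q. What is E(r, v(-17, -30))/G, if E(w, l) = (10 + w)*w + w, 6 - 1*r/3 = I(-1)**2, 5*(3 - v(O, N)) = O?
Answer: -874/276275 ≈ -0.0031635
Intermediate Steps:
I(Q) = 6 - Q**2 (I(Q) = 6 - Q*Q = 6 - Q**2)
v(O, N) = 3 - O/5
r = -57 (r = 18 - 3*(6 - 1*(-1)**2)**2 = 18 - 3*(6 - 1*1)**2 = 18 - 3*(6 - 1)**2 = 18 - 3*5**2 = 18 - 3*25 = 18 - 75 = -57)
E(w, l) = w + w*(10 + w) (E(w, l) = w*(10 + w) + w = w + w*(10 + w))
E(r, v(-17, -30))/G = -57*(11 - 57)/(-828825) = -57*(-46)*(-1/828825) = 2622*(-1/828825) = -874/276275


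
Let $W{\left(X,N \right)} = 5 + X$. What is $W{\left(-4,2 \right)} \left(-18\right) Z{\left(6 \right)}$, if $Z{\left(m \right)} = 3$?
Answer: $-54$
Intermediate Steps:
$W{\left(-4,2 \right)} \left(-18\right) Z{\left(6 \right)} = \left(5 - 4\right) \left(-18\right) 3 = 1 \left(-18\right) 3 = \left(-18\right) 3 = -54$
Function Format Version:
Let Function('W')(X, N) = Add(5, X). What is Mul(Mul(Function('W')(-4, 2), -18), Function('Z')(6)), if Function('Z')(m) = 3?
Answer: -54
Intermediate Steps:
Mul(Mul(Function('W')(-4, 2), -18), Function('Z')(6)) = Mul(Mul(Add(5, -4), -18), 3) = Mul(Mul(1, -18), 3) = Mul(-18, 3) = -54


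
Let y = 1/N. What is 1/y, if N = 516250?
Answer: 516250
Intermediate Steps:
y = 1/516250 ≈ 1.9370e-6
1/y = 1/(1/516250) = 516250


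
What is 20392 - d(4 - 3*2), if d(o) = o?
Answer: 20394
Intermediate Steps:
20392 - d(4 - 3*2) = 20392 - (4 - 3*2) = 20392 - (4 - 6) = 20392 - 1*(-2) = 20392 + 2 = 20394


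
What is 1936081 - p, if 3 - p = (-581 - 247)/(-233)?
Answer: 451107002/233 ≈ 1.9361e+6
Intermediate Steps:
p = -129/233 (p = 3 - (-581 - 247)/(-233) = 3 - (-1)*(-828)/233 = 3 - 1*828/233 = 3 - 828/233 = -129/233 ≈ -0.55365)
1936081 - p = 1936081 - 1*(-129/233) = 1936081 + 129/233 = 451107002/233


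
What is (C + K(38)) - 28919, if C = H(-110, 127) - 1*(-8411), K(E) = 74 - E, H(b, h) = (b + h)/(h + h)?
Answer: -5199871/254 ≈ -20472.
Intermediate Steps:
H(b, h) = (b + h)/(2*h) (H(b, h) = (b + h)/((2*h)) = (b + h)*(1/(2*h)) = (b + h)/(2*h))
C = 2136411/254 (C = (1/2)*(-110 + 127)/127 - 1*(-8411) = (1/2)*(1/127)*17 + 8411 = 17/254 + 8411 = 2136411/254 ≈ 8411.1)
(C + K(38)) - 28919 = (2136411/254 + (74 - 1*38)) - 28919 = (2136411/254 + (74 - 38)) - 28919 = (2136411/254 + 36) - 28919 = 2145555/254 - 28919 = -5199871/254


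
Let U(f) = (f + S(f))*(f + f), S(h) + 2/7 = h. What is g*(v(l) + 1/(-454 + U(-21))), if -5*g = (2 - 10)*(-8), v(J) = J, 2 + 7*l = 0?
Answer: 84384/23135 ≈ 3.6475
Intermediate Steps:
l = -2/7 (l = -2/7 + (⅐)*0 = -2/7 + 0 = -2/7 ≈ -0.28571)
S(h) = -2/7 + h
U(f) = 2*f*(-2/7 + 2*f) (U(f) = (f + (-2/7 + f))*(f + f) = (-2/7 + 2*f)*(2*f) = 2*f*(-2/7 + 2*f))
g = -64/5 (g = -(2 - 10)*(-8)/5 = -(-8)*(-8)/5 = -⅕*64 = -64/5 ≈ -12.800)
g*(v(l) + 1/(-454 + U(-21))) = -64*(-2/7 + 1/(-454 + (4/7)*(-21)*(-1 + 7*(-21))))/5 = -64*(-2/7 + 1/(-454 + (4/7)*(-21)*(-1 - 147)))/5 = -64*(-2/7 + 1/(-454 + (4/7)*(-21)*(-148)))/5 = -64*(-2/7 + 1/(-454 + 1776))/5 = -64*(-2/7 + 1/1322)/5 = -64/5*(-2637/9254) = 84384/23135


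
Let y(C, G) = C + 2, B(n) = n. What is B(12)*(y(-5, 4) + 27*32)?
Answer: 10332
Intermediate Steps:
y(C, G) = 2 + C
B(12)*(y(-5, 4) + 27*32) = 12*((2 - 5) + 27*32) = 12*(-3 + 864) = 12*861 = 10332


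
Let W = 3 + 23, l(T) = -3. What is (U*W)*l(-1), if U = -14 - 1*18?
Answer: 2496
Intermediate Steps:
U = -32 (U = -14 - 18 = -32)
W = 26
(U*W)*l(-1) = -32*26*(-3) = -832*(-3) = 2496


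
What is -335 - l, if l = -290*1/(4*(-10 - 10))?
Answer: -2709/8 ≈ -338.63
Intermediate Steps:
l = 29/8 (l = -290/(4*(-20)) = -290/(-80) = -290*(-1/80) = 29/8 ≈ 3.6250)
-335 - l = -335 - 1*29/8 = -335 - 29/8 = -2709/8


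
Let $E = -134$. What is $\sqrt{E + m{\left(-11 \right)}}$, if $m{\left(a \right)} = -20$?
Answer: $i \sqrt{154} \approx 12.41 i$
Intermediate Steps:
$\sqrt{E + m{\left(-11 \right)}} = \sqrt{-134 - 20} = \sqrt{-154} = i \sqrt{154}$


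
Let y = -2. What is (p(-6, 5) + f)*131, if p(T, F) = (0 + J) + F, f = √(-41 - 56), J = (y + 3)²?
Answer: 786 + 131*I*√97 ≈ 786.0 + 1290.2*I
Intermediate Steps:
J = 1 (J = (-2 + 3)² = 1² = 1)
f = I*√97 (f = √(-97) = I*√97 ≈ 9.8489*I)
p(T, F) = 1 + F (p(T, F) = (0 + 1) + F = 1 + F)
(p(-6, 5) + f)*131 = ((1 + 5) + I*√97)*131 = (6 + I*√97)*131 = 786 + 131*I*√97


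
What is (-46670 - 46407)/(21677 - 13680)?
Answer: -93077/7997 ≈ -11.639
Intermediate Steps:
(-46670 - 46407)/(21677 - 13680) = -93077/7997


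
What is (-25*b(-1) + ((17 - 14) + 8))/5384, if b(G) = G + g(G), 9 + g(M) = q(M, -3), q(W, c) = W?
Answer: 143/2692 ≈ 0.053120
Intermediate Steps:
g(M) = -9 + M
b(G) = -9 + 2*G (b(G) = G + (-9 + G) = -9 + 2*G)
(-25*b(-1) + ((17 - 14) + 8))/5384 = (-25*(-9 + 2*(-1)) + ((17 - 14) + 8))/5384 = (-25*(-9 - 2) + (3 + 8))*(1/5384) = (-25*(-11) + 11)*(1/5384) = (275 + 11)*(1/5384) = 286*(1/5384) = 143/2692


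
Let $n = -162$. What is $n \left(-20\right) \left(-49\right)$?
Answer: $-158760$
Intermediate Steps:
$n \left(-20\right) \left(-49\right) = \left(-162\right) \left(-20\right) \left(-49\right) = 3240 \left(-49\right) = -158760$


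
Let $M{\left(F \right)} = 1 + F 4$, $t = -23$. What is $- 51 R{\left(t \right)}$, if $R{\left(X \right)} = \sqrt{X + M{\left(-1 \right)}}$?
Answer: $- 51 i \sqrt{26} \approx - 260.05 i$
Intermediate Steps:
$M{\left(F \right)} = 1 + 4 F$
$R{\left(X \right)} = \sqrt{-3 + X}$ ($R{\left(X \right)} = \sqrt{X + \left(1 + 4 \left(-1\right)\right)} = \sqrt{X + \left(1 - 4\right)} = \sqrt{X - 3} = \sqrt{-3 + X}$)
$- 51 R{\left(t \right)} = - 51 \sqrt{-3 - 23} = - 51 \sqrt{-26} = - 51 i \sqrt{26}$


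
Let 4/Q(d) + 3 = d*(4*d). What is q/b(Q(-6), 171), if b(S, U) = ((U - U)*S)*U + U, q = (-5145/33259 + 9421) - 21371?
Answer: -397450195/5687289 ≈ -69.884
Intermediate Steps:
Q(d) = 4/(-3 + 4*d**2) (Q(d) = 4/(-3 + d*(4*d)) = 4/(-3 + 4*d**2))
q = -397450195/33259 (q = (-5145*1/33259 + 9421) - 21371 = (-5145/33259 + 9421) - 21371 = 313327894/33259 - 21371 = -397450195/33259 ≈ -11950.)
b(S, U) = U (b(S, U) = (0*S)*U + U = 0*U + U = 0 + U = U)
q/b(Q(-6), 171) = -397450195/33259/171 = -397450195/33259*1/171 = -397450195/5687289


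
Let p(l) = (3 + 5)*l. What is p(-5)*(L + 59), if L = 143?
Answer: -8080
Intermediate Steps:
p(l) = 8*l
p(-5)*(L + 59) = (8*(-5))*(143 + 59) = -40*202 = -8080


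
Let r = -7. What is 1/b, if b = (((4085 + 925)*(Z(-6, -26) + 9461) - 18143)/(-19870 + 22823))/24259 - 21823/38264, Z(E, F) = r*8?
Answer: 2741111548328/238938629827 ≈ 11.472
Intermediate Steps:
Z(E, F) = -56 (Z(E, F) = -7*8 = -56)
b = 238938629827/2741111548328 (b = (((4085 + 925)*(-56 + 9461) - 18143)/(-19870 + 22823))/24259 - 21823/38264 = ((5010*9405 - 18143)/2953)*(1/24259) - 21823*1/38264 = ((47119050 - 18143)*(1/2953))*(1/24259) - 21823/38264 = (47100907*(1/2953))*(1/24259) - 21823/38264 = (47100907/2953)*(1/24259) - 21823/38264 = 47100907/71636827 - 21823/38264 = 238938629827/2741111548328 ≈ 0.087168)
1/b = 1/(238938629827/2741111548328) = 2741111548328/238938629827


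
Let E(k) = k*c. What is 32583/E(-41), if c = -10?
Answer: 32583/410 ≈ 79.471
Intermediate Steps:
E(k) = -10*k (E(k) = k*(-10) = -10*k)
32583/E(-41) = 32583/((-10*(-41))) = 32583/410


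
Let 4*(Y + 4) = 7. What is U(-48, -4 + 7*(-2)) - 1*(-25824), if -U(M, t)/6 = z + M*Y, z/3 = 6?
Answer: 25068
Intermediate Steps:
z = 18 (z = 3*6 = 18)
Y = -9/4 (Y = -4 + (¼)*7 = -4 + 7/4 = -9/4 ≈ -2.2500)
U(M, t) = -108 + 27*M/2 (U(M, t) = -6*(18 + M*(-9/4)) = -6*(18 - 9*M/4) = -108 + 27*M/2)
U(-48, -4 + 7*(-2)) - 1*(-25824) = (-108 + (27/2)*(-48)) - 1*(-25824) = (-108 - 648) + 25824 = -756 + 25824 = 25068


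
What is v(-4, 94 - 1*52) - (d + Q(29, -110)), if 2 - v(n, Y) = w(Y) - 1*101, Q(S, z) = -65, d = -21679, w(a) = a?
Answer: 21805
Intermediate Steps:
v(n, Y) = 103 - Y (v(n, Y) = 2 - (Y - 1*101) = 2 - (Y - 101) = 2 - (-101 + Y) = 2 + (101 - Y) = 103 - Y)
v(-4, 94 - 1*52) - (d + Q(29, -110)) = (103 - (94 - 1*52)) - (-21679 - 65) = (103 - (94 - 52)) - 1*(-21744) = (103 - 1*42) + 21744 = (103 - 42) + 21744 = 61 + 21744 = 21805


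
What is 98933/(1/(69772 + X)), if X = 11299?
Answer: 8020597243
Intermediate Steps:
98933/(1/(69772 + X)) = 98933/(1/(69772 + 11299)) = 98933/(1/81071) = 98933*81071 = 8020597243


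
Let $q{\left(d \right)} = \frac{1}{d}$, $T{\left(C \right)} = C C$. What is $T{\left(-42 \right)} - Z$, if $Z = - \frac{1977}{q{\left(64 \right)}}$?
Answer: $128292$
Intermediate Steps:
$T{\left(C \right)} = C^{2}$
$Z = -126528$ ($Z = - \frac{1977}{\frac{1}{64}} = - 1977 \frac{1}{\frac{1}{64}} = \left(-1977\right) 64 = -126528$)
$T{\left(-42 \right)} - Z = \left(-42\right)^{2} - -126528 = 1764 + 126528 = 128292$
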